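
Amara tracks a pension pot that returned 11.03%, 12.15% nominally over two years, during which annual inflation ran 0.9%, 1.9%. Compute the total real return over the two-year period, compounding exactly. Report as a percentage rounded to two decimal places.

Nominal growth factor = 1.1103 × 1.1215 = 1.245201
Price-level growth factor = 1.0090 × 1.0190 = 1.028171
Real growth factor = 1.245201 / 1.028171 = 1.211084
Total real return = 1.211084 − 1 → 21.11%.

21.11%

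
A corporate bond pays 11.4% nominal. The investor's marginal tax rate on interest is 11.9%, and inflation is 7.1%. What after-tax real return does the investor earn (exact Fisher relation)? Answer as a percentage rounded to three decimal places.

After-tax nominal return = 11.4% × (1 − 0.119) = 10.0434%.
1 + r = 1.100434 / 1.07100 = 1.027483
After-tax real rate = 1.027483 − 1 → 2.748%.

2.748%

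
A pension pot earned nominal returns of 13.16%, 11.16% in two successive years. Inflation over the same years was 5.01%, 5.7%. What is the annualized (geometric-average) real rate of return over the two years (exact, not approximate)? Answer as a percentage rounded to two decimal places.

6.46%

Nominal growth factor = 1.1316 × 1.1116 = 1.25788656
Price-level growth factor = 1.0501 × 1.0570 = 1.10995570
Real growth factor = 1.25788656 / 1.10995570 = 1.13327636
Annualized real rate = 1.13327636^(1/2) − 1 = 6.4555% → 6.46%.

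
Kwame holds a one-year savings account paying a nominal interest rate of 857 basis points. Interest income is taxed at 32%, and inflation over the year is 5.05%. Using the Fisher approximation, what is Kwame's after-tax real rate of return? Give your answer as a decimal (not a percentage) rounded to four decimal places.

After-tax nominal return = 8.57% × (1 − 0.32) = 5.8276%.
r ≈ 5.8276% − 5.05% → 0.0078.

0.0078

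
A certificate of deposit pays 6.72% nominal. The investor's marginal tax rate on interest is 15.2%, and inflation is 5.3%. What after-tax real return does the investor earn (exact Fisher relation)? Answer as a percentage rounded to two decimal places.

After-tax nominal return = 6.72% × (1 − 0.152) = 5.69856%.
1 + r = 1.0569856 / 1.05300 = 1.003785
After-tax real rate = 1.003785 − 1 → 0.38%.

0.38%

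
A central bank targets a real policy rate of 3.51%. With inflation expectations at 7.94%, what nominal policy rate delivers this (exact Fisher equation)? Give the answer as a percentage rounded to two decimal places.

11.73%

(1 + i) = (1 + r)(1 + π) = 1.03510 × 1.07940 = 1.11728694
i = 1.11728694 − 1, so the required nominal rate is 11.73%.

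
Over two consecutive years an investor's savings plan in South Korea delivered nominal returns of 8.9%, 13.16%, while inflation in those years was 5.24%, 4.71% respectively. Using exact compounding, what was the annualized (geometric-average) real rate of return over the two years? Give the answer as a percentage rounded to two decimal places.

Nominal growth factor = 1.0890 × 1.1316 = 1.23231240
Price-level growth factor = 1.0524 × 1.0471 = 1.10196804
Real growth factor = 1.23231240 / 1.10196804 = 1.11828325
Annualized real rate = 1.11828325^(1/2) − 1 = 5.7489% → 5.75%.

5.75%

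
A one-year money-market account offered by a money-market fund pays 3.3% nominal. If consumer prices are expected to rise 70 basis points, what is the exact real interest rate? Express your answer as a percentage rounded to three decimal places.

By the Fisher relation, 1 + r = (1 + i)/(1 + π).
1 + r = 1.03300 / 1.00700 = 1.025819
r = 1.025819 − 1 = 2.5819%, i.e. 2.582%.

2.582%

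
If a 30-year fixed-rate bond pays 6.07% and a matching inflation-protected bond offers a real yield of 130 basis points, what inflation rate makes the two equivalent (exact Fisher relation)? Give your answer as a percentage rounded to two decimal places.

(1 + π) = (1 + i)/(1 + r) = 1.06070 / 1.01300 = 1.047088
Break-even inflation = 1.047088 − 1 → 4.71%.

4.71%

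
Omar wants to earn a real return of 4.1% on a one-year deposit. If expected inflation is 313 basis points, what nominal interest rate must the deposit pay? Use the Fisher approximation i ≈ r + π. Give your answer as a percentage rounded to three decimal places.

i ≈ r + π = 4.1% + 3.13% = 7.230%.

7.230%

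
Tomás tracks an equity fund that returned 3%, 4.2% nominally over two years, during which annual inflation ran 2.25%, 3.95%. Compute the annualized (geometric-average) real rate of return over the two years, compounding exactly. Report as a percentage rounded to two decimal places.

0.49%

Nominal growth factor = 1.0300 × 1.0420 = 1.07326000
Price-level growth factor = 1.0225 × 1.0395 = 1.06288875
Real growth factor = 1.07326000 / 1.06288875 = 1.00975761
Annualized real rate = 1.00975761^(1/2) − 1 = 0.4867% → 0.49%.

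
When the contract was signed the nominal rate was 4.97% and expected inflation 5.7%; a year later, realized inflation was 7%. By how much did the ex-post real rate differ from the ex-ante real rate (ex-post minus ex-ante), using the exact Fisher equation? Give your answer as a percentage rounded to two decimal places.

Ex-ante: (1 + 0.0497)/(1 + 0.0570) − 1 = -0.6906%
Ex-post: (1 + 0.0497)/(1 + 0.0700) − 1 = -1.8972%
Difference (ex-post − ex-ante) = -1.2066% → -1.21%.

-1.21%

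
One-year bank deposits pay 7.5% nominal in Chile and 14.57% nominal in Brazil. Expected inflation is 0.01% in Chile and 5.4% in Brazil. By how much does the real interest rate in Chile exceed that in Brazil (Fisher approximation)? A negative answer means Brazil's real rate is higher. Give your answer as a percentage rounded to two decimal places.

Chile: 7.5% − 0.01% = 7.490%
Brazil: 14.57% − 5.4% = 9.170%
Differential = -1.680% → -1.68%.

-1.68%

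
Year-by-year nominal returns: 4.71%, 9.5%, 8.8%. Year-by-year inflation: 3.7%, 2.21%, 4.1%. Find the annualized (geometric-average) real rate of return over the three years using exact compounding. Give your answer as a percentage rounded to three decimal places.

Compound the nominal returns: 1.0471 × 1.0950 × 1.0880 = 1.24747306.
Compound inflation: 1.0370 × 1.0221 × 1.0410 = 1.10337433.
Deflate: 1.24747306 / 1.10337433 = 1.13059823.
Annualized real rate = 1.13059823^(1/3) − 1 = 4.1764% → 4.176%.

4.176%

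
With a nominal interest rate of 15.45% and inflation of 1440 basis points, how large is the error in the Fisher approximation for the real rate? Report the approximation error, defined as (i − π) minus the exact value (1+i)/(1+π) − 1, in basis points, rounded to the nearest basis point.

Approximate: r ≈ 15.450% − 14.400% = 1.0500%
Exact: (1 + 0.1545)/(1 + 0.1440) − 1 = 0.9178%
Error = 1.0500% − 0.9178% = 0.1322% → 13 basis points.

13 basis points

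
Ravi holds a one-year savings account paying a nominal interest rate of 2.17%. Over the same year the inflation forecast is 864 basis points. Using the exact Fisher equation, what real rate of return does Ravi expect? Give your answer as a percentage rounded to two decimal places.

By the Fisher equation, 1 + r = (1 + i)/(1 + π).
1 + r = 1.02170 / 1.08640 = 0.940446
r = 0.940446 − 1 = -5.9554%, i.e. -5.96%.

-5.96%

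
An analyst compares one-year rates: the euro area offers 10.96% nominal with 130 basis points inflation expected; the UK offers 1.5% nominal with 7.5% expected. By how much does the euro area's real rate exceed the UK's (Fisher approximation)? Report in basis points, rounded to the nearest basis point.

1566 basis points

The euro area: 10.96% − 1.3% = 9.660%
The UK: 1.5% − 7.5% = -6.000%
Differential = 15.660% → 1566 basis points.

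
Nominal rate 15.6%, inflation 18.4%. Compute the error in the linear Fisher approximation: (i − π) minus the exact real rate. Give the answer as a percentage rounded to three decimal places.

Approximate: r ≈ 15.600% − 18.400% = -2.8000%
Exact: (1 + 0.1560)/(1 + 0.1840) − 1 = -2.3649%
Error = -2.8000% − (-2.3649%) = -0.4351% → -0.435%.

-0.435%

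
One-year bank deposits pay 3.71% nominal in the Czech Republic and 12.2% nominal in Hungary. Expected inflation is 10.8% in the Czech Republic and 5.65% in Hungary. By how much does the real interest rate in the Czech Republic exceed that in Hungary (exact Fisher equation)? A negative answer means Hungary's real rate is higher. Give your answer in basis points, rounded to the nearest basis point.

-1260 basis points

The Czech Republic: (1 + 0.0371)/(1 + 0.1080) − 1 = -6.3989%
Hungary: (1 + 0.1220)/(1 + 0.0565) − 1 = 6.1997%
Differential = -6.3989% − 6.1997% = -12.5986% → -1260 basis points.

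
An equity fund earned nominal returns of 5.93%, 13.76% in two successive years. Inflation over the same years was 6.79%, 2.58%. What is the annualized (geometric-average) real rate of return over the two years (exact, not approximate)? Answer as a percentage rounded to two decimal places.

Nominal growth factor = 1.0593 × 1.1376 = 1.20505968
Price-level growth factor = 1.0679 × 1.0258 = 1.09545182
Real growth factor = 1.20505968 / 1.09545182 = 1.10005722
Annualized real rate = 1.10005722^(1/2) − 1 = 4.8836% → 4.88%.

4.88%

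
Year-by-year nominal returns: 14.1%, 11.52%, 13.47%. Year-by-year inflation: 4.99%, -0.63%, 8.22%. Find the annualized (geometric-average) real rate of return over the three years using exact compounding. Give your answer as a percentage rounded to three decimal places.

Compound the nominal returns: 1.1410 × 1.1152 × 1.1347 = 1.44384130.
Compound inflation: 1.0499 × 0.9937 × 1.0822 = 1.12904371.
Deflate: 1.44384130 / 1.12904371 = 1.27881790.
Annualized real rate = 1.27881790^(1/3) − 1 = 8.5433% → 8.543%.

8.543%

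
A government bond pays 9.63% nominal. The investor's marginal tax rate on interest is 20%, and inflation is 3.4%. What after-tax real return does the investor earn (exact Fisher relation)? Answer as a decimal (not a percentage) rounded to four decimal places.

After-tax nominal return = 9.63% × (1 − 0.2) = 7.7040%.
1 + r = 1.07704 / 1.03400 = 1.041625
After-tax real rate = 1.041625 − 1 → 0.0416.

0.0416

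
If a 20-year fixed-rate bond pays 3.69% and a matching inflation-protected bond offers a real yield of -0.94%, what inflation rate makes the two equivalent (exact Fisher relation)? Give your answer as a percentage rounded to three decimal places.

4.674%

(1 + π) = (1 + i)/(1 + r) = 1.03690 / 0.99060 = 1.046739
Break-even inflation = 1.046739 − 1 → 4.674%.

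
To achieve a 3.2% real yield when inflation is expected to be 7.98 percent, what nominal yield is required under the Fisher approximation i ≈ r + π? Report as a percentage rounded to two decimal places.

11.18%

i ≈ r + π = 3.2% + 7.98% = 11.18%.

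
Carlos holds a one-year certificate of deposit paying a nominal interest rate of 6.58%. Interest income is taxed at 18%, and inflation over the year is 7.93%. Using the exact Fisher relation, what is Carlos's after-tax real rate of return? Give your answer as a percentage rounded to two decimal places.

-2.35%

After-tax nominal return = 6.58% × (1 − 0.18) = 5.3956%.
1 + r = 1.053956 / 1.07930 = 0.976518
After-tax real rate = 0.976518 − 1 → -2.35%.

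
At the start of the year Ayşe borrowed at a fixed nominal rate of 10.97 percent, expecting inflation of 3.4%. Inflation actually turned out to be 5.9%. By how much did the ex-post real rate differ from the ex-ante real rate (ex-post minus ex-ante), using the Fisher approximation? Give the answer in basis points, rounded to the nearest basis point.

-250 basis points

Ex-ante: 10.97% − 3.4% = 7.570%
Ex-post: 10.97% − 5.9% = 5.070%
Difference (ex-post − ex-ante) = -2.5000% → -250 basis points.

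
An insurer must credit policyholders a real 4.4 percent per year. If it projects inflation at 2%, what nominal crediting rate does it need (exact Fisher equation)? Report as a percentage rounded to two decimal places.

(1 + i) = (1 + r)(1 + π) = 1.04400 × 1.02000 = 1.06488
i = 1.06488 − 1, so the required nominal rate is 6.49%.

6.49%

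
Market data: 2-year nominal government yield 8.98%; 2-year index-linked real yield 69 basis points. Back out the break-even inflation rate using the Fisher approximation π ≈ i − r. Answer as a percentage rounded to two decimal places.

π ≈ i − r = 8.98% − 0.69% → 8.29%.

8.29%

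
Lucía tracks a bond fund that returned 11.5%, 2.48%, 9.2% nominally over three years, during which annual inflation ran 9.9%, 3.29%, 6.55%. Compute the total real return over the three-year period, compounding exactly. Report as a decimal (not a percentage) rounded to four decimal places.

Compound the nominal returns: 1.1150 × 1.0248 × 1.0920 = 1.247776.
Compound inflation: 1.0990 × 1.0329 × 1.0655 = 1.209510.
Deflate: 1.247776 / 1.209510 = 1.031638.
Total real return = 1.031638 − 1 → 0.0316.

0.0316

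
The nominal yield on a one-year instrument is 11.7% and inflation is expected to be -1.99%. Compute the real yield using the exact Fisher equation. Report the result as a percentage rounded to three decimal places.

13.968%

By the Fisher equation, 1 + r = (1 + i)/(1 + π).
1 + r = 1.11700 / 0.98010 = 1.139680
r = 1.139680 − 1 = 13.9680%, i.e. 13.968%.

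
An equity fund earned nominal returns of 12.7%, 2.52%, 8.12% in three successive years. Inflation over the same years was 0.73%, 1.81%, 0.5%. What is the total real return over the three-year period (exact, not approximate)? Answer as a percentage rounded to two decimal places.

21.21%

Nominal growth factor = 1.1270 × 1.0252 × 1.0812 = 1.249219
Price-level growth factor = 1.0073 × 1.0181 × 1.0050 = 1.030660
Real growth factor = 1.249219 / 1.030660 = 1.212057
Total real return = 1.212057 − 1 → 21.21%.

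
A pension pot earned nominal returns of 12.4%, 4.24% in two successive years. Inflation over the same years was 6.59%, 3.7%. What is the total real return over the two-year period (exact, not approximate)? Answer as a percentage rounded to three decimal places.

Compound the nominal returns: 1.1240 × 1.0424 = 1.171658.
Compound inflation: 1.0659 × 1.0370 = 1.105338.
Deflate: 1.171658 / 1.105338 = 1.059999.
Total real return = 1.059999 − 1 → 6.000%.

6.000%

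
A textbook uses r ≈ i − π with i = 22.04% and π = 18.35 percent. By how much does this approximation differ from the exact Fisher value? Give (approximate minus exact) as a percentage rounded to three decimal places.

0.572%

Approximate: r ≈ 22.040% − 18.350% = 3.6900%
Exact: (1 + 0.2204)/(1 + 0.1835) − 1 = 3.1179%
Error = 3.6900% − 3.1179% = 0.5721% → 0.572%.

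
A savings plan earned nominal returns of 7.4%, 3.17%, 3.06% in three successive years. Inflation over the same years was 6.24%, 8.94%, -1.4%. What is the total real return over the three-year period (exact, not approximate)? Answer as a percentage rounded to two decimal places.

Nominal growth factor = 1.0740 × 1.0317 × 1.0306 = 1.141952
Price-level growth factor = 1.0624 × 1.0894 × 0.9860 = 1.141175
Real growth factor = 1.141952 / 1.141175 = 1.000681
Total real return = 1.000681 − 1 → 0.07%.

0.07%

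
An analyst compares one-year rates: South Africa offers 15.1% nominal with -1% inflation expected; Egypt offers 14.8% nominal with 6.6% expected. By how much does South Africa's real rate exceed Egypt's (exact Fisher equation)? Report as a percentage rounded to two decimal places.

South Africa: (1 + 0.1510)/(1 − 0.0100) − 1 = 16.2626%
Egypt: (1 + 0.1480)/(1 + 0.0660) − 1 = 7.6923%
Differential = 16.2626% − 7.6923% = 8.5703% → 8.57%.

8.57%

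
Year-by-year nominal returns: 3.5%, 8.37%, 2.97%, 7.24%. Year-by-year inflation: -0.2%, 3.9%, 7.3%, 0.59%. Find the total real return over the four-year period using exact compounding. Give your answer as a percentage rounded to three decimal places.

Nominal growth factor = 1.0350 × 1.0837 × 1.0297 × 1.0724 = 1.2385597
Price-level growth factor = 0.9980 × 1.0390 × 1.0730 × 1.0059 = 1.1191817
Real growth factor = 1.2385597 / 1.1191817 = 1.1066654
Total real return = 1.1066654 − 1 → 10.667%.

10.667%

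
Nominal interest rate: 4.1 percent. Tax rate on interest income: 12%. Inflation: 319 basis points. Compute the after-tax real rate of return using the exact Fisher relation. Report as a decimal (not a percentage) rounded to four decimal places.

0.0041

After-tax nominal return = 4.1% × (1 − 0.12) = 3.6080%.
1 + r = 1.03608 / 1.03190 = 1.004051
After-tax real rate = 1.004051 − 1 → 0.0041.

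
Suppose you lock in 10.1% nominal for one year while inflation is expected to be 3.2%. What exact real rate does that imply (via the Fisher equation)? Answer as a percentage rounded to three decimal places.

By the Fisher equation, 1 + r = (1 + i)/(1 + π).
1 + r = 1.10100 / 1.03200 = 1.066860
r = 1.066860 − 1 = 6.6860%, i.e. 6.686%.

6.686%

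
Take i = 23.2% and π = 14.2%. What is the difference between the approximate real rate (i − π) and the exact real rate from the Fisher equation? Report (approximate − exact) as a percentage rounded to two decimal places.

Approximate: r ≈ 23.200% − 14.200% = 9.0000%
Exact: (1 + 0.2320)/(1 + 0.1420) − 1 = 7.8809%
Error = 9.0000% − 7.8809% = 1.1191% → 1.12%.

1.12%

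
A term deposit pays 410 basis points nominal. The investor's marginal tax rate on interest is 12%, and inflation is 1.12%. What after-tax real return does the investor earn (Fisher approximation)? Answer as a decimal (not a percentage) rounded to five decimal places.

After-tax nominal return = 4.1% × (1 − 0.12) = 3.6080%.
r ≈ 3.6080% − 1.12% → 0.02488.

0.02488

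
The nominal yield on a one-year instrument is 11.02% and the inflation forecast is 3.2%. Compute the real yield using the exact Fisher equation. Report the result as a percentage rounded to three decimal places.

7.578%

By the Fisher relation, 1 + r = (1 + i)/(1 + π).
1 + r = 1.11020 / 1.03200 = 1.0757752
r = 1.0757752 − 1 = 7.57752%, i.e. 7.578%.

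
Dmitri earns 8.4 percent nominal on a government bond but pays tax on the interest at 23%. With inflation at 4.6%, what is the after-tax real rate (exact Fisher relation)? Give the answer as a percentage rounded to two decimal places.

After-tax nominal return = 8.4% × (1 − 0.23) = 6.4680%.
1 + r = 1.06468 / 1.04600 = 1.017859
After-tax real rate = 1.017859 − 1 → 1.79%.

1.79%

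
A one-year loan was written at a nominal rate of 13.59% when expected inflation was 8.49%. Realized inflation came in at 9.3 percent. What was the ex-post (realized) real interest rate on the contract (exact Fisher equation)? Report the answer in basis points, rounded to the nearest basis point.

392 basis points

Ex-post: (1 + 0.1359)/(1 + 0.0930) − 1 = 3.92498%
So the realized real rate is 392 basis points.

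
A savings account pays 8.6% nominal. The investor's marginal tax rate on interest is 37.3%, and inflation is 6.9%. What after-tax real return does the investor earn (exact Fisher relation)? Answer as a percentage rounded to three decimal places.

-1.410%

After-tax nominal return = 8.6% × (1 − 0.373) = 5.3922%.
1 + r = 1.053922 / 1.06900 = 0.9858952
After-tax real rate = 0.9858952 − 1 → -1.410%.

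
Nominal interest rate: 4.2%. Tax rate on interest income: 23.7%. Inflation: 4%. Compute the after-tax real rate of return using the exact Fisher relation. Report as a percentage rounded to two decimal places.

After-tax nominal return = 4.2% × (1 − 0.237) = 3.2046%.
1 + r = 1.032046 / 1.04000 = 0.992352
After-tax real rate = 0.992352 − 1 → -0.76%.

-0.76%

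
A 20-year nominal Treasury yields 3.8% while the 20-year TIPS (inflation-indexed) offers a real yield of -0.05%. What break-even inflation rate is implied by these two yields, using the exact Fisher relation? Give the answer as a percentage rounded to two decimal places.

3.85%

(1 + π) = (1 + i)/(1 + r) = 1.03800 / 0.99950 = 1.038519
Break-even inflation = 1.038519 − 1 → 3.85%.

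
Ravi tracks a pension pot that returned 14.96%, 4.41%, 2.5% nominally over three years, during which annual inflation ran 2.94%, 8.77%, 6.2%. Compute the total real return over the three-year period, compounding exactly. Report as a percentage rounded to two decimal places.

Nominal growth factor = 1.1496 × 1.0441 × 1.0250 = 1.230305
Price-level growth factor = 1.0294 × 1.0877 × 1.0620 = 1.189098
Real growth factor = 1.230305 / 1.189098 = 1.034653
Total real return = 1.034653 − 1 → 3.47%.

3.47%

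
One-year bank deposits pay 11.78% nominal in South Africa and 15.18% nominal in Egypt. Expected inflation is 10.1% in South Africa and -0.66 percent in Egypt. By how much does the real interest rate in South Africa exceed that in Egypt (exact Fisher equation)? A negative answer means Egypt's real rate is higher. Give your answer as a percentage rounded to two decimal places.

South Africa: (1 + 0.1178)/(1 + 0.1010) − 1 = 1.5259%
Egypt: (1 + 0.1518)/(1 − 0.0066) − 1 = 15.9452%
Differential = 1.5259% − 15.9452% = -14.4194% → -14.42%.

-14.42%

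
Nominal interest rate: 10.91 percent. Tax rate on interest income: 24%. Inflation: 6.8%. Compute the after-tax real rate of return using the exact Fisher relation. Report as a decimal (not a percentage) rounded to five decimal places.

After-tax nominal return = 10.91% × (1 − 0.24) = 8.2916%.
1 + r = 1.082916 / 1.06800 = 1.013966
After-tax real rate = 1.013966 − 1 → 0.01397.

0.01397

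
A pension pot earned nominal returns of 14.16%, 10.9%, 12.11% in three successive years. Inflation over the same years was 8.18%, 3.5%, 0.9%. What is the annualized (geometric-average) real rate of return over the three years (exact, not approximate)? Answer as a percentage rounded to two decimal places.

Compound the nominal returns: 1.1416 × 1.1090 × 1.1211 = 1.41935117.
Compound inflation: 1.0818 × 1.0350 × 1.0090 = 1.12973997.
Deflate: 1.41935117 / 1.12973997 = 1.25635209.
Annualized real rate = 1.25635209^(1/3) − 1 = 7.9039% → 7.90%.

7.90%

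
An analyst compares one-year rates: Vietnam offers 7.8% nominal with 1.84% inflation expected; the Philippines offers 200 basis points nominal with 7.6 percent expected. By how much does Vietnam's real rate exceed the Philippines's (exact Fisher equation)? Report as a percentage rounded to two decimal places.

11.06%

Vietnam: (1 + 0.0780)/(1 + 0.0184) − 1 = 5.8523%
The Philippines: (1 + 0.0200)/(1 + 0.0760) − 1 = -5.2045%
Differential = 5.8523% − (-5.2045%) = 11.0568% → 11.06%.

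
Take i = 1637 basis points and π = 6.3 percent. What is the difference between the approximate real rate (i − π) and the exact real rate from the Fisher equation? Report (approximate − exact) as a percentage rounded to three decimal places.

Approximate: r ≈ 16.370% − 6.300% = 10.0700%
Exact: (1 + 0.1637)/(1 + 0.0630) − 1 = 9.4732%
Error = 10.0700% − 9.4732% = 0.5968% → 0.597%.

0.597%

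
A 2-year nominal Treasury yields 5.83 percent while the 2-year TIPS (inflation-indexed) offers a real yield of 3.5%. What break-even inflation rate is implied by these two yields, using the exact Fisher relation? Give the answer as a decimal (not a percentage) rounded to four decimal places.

(1 + π) = (1 + i)/(1 + r) = 1.05830 / 1.03500 = 1.022512
Break-even inflation = 1.022512 − 1 → 0.0225.

0.0225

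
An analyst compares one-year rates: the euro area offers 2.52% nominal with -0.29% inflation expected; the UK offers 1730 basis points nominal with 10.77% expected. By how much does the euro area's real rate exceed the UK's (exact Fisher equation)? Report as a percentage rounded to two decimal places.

The euro area: (1 + 0.0252)/(1 − 0.0029) − 1 = 2.8182%
The UK: (1 + 0.1730)/(1 + 0.1077) − 1 = 5.8951%
Differential = 2.8182% − 5.8951% = -3.0769% → -3.08%.

-3.08%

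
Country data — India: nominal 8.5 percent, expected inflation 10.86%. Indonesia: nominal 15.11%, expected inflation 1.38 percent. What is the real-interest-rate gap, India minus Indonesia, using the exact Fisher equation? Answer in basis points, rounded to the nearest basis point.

India: (1 + 0.0850)/(1 + 0.1086) − 1 = -2.1288%
Indonesia: (1 + 0.1511)/(1 + 0.0138) − 1 = 13.5431%
Differential = -2.1288% − 13.5431% = -15.6719% → -1567 basis points.

-1567 basis points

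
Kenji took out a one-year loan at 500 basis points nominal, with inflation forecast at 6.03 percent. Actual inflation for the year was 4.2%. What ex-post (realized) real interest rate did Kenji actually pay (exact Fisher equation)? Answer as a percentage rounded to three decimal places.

0.768%

Ex-post: (1 + 0.0500)/(1 + 0.0420) − 1 = 0.7678%
So the realized real rate is 0.768%.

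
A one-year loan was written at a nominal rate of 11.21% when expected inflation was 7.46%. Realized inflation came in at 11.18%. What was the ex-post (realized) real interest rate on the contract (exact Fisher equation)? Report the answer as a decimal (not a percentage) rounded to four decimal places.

Ex-post: (1 + 0.1121)/(1 + 0.1118) − 1 = 0.0270%
So the realized real rate is 0.0003.

0.0003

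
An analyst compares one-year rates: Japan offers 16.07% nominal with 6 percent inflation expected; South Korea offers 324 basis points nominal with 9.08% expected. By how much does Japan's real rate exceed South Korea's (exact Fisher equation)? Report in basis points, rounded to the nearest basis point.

Japan: (1 + 0.1607)/(1 + 0.0600) − 1 = 9.5000%
South Korea: (1 + 0.0324)/(1 + 0.0908) − 1 = -5.3539%
Differential = 9.5000% − (-5.3539%) = 14.8539% → 1485 basis points.

1485 basis points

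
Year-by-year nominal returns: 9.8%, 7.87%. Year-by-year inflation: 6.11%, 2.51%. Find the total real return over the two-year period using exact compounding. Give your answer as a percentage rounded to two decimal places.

8.89%

Compound the nominal returns: 1.0980 × 1.0787 = 1.184413.
Compound inflation: 1.0611 × 1.0251 = 1.087734.
Deflate: 1.184413 / 1.087734 = 1.088881.
Total real return = 1.088881 − 1 → 8.89%.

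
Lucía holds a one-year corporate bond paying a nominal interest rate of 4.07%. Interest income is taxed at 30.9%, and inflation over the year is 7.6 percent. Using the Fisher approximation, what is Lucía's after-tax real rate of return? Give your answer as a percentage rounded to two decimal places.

After-tax nominal return = 4.07% × (1 − 0.309) = 2.81237%.
r ≈ 2.81237% − 7.6% → -4.79%.

-4.79%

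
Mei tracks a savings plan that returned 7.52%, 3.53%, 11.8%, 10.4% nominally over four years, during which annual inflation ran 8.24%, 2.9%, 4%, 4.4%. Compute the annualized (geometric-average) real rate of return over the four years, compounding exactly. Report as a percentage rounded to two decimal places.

Compound the nominal returns: 1.0752 × 1.0353 × 1.1180 × 1.1040 = 1.37393551.
Compound inflation: 1.0824 × 1.0290 × 1.0400 × 1.0440 = 1.20930820.
Deflate: 1.37393551 / 1.20930820 = 1.13613346.
Annualized real rate = 1.13613346^(1/4) − 1 = 3.2422% → 3.24%.

3.24%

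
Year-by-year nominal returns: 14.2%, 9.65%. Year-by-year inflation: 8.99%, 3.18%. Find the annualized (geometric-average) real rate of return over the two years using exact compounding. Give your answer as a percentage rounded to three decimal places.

Compound the nominal returns: 1.1420 × 1.0965 = 1.25220300.
Compound inflation: 1.0899 × 1.0318 = 1.12455882.
Deflate: 1.25220300 / 1.12455882 = 1.11350601.
Annualized real rate = 1.11350601^(1/2) − 1 = 5.5228% → 5.523%.

5.523%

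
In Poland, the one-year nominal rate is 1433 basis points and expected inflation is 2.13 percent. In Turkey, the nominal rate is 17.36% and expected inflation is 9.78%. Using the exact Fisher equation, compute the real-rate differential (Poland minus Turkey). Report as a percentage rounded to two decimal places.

5.04%

Poland: (1 + 0.1433)/(1 + 0.0213) − 1 = 11.9456%
Turkey: (1 + 0.1736)/(1 + 0.0978) − 1 = 6.9047%
Differential = 11.9456% − 6.9047% = 5.0408% → 5.04%.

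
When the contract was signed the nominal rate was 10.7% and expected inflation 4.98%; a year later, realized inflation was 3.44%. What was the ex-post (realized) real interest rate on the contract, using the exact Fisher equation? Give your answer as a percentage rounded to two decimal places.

7.02%

Ex-post: (1 + 0.1070)/(1 + 0.0344) − 1 = 7.0186%
So the realized real rate is 7.02%.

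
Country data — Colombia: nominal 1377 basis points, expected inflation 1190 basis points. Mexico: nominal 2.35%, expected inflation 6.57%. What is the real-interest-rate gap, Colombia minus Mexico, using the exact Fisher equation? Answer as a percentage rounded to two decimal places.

5.63%

Colombia: (1 + 0.1377)/(1 + 0.1190) − 1 = 1.6711%
Mexico: (1 + 0.0235)/(1 + 0.0657) − 1 = -3.9598%
Differential = 1.6711% − (-3.9598%) = 5.6310% → 5.63%.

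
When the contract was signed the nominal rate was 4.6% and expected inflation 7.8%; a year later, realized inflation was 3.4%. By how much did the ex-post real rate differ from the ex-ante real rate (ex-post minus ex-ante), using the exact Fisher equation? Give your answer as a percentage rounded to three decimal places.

4.129%

Ex-ante: (1 + 0.0460)/(1 + 0.0780) − 1 = -2.9685%
Ex-post: (1 + 0.0460)/(1 + 0.0340) − 1 = 1.1605%
Difference (ex-post − ex-ante) = 4.1290% → 4.129%.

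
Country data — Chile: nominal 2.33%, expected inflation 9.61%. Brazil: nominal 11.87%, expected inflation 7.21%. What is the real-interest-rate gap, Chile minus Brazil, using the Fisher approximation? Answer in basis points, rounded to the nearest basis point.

-1194 basis points

Chile: 2.33% − 9.61% = -7.280%
Brazil: 11.87% − 7.21% = 4.660%
Differential = -11.940% → -1194 basis points.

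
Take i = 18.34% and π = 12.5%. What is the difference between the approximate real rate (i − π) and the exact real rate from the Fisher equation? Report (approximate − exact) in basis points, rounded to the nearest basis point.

Approximate: r ≈ 18.340% − 12.500% = 5.8400%
Exact: (1 + 0.1834)/(1 + 0.1250) − 1 = 5.1911%
Error = 5.8400% − 5.1911% = 0.6489% → 65 basis points.

65 basis points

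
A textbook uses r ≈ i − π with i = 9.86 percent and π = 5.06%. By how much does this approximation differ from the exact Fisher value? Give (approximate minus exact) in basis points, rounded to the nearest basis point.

23 basis points

Approximate: r ≈ 9.860% − 5.060% = 4.8000%
Exact: (1 + 0.0986)/(1 + 0.0506) − 1 = 4.5688%
Error = 4.8000% − 4.5688% = 0.2312% → 23 basis points.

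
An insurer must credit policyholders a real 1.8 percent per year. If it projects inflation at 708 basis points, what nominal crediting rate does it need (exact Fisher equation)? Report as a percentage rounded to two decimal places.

(1 + i) = (1 + r)(1 + π) = 1.01800 × 1.07080 = 1.0900744
i = 1.0900744 − 1, so the required nominal rate is 9.01%.

9.01%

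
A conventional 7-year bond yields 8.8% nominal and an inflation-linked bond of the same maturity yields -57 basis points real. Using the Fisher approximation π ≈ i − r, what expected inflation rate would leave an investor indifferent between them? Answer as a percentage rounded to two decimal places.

9.37%

π ≈ i − r = 8.8% − (-0.57%) → 9.37%.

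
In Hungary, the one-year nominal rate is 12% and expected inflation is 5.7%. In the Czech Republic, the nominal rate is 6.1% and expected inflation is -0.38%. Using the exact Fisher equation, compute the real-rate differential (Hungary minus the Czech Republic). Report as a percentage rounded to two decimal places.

Hungary: (1 + 0.1200)/(1 + 0.0570) − 1 = 5.9603%
The Czech Republic: (1 + 0.0610)/(1 − 0.0038) − 1 = 6.5047%
Differential = 5.9603% − 6.5047% = -0.5445% → -0.54%.

-0.54%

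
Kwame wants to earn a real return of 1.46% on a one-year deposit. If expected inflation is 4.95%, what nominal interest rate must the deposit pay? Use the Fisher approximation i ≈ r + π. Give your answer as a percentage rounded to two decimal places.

i ≈ r + π = 1.46% + 4.95% = 6.41%.

6.41%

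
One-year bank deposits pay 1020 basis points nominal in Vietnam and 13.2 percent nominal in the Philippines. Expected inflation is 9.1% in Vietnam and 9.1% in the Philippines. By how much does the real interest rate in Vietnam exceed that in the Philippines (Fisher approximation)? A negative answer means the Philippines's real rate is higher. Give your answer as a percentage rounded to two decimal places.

Vietnam: 10.2% − 9.1% = 1.100%
The Philippines: 13.2% − 9.1% = 4.100%
Differential = -3.000% → -3.00%.

-3.00%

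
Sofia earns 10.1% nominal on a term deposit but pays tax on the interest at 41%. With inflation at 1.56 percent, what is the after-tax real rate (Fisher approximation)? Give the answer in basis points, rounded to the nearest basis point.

After-tax nominal return = 10.1% × (1 − 0.41) = 5.9590%.
r ≈ 5.9590% − 1.56% → 440 basis points.

440 basis points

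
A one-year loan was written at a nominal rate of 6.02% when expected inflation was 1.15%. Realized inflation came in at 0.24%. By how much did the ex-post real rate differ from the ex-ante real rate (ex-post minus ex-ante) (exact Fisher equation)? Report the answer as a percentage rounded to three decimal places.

0.952%

Ex-ante: (1 + 0.0602)/(1 + 0.0115) − 1 = 4.81463%
Ex-post: (1 + 0.0602)/(1 + 0.0024) − 1 = 5.76616%
Difference (ex-post − ex-ante) = 0.95153% → 0.952%.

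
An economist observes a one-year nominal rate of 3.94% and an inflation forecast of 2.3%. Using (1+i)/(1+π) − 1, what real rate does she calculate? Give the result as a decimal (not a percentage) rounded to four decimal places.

0.0160

By the Fisher identity, 1 + r = (1 + i)/(1 + π).
1 + r = 1.03940 / 1.02300 = 1.016031
r = 1.016031 − 1 = 1.6031%, i.e. 0.0160.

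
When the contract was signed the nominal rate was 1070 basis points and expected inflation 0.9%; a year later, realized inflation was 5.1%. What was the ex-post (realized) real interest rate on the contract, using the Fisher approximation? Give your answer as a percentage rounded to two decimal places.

Ex-post: 10.7% − 5.1% = 5.600%
So the realized real rate is 5.60%.

5.60%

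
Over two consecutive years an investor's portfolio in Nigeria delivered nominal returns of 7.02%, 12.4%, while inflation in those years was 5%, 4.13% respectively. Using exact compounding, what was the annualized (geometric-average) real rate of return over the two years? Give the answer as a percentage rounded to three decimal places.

4.890%

Compound the nominal returns: 1.0702 × 1.1240 = 1.20290480.
Compound inflation: 1.0500 × 1.0413 = 1.09336500.
Deflate: 1.20290480 / 1.09336500 = 1.10018594.
Annualized real rate = 1.10018594^(1/2) − 1 = 4.8897% → 4.890%.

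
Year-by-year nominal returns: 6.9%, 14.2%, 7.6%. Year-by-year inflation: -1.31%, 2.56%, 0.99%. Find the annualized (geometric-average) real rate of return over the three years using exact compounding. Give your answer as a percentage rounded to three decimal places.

Compound the nominal returns: 1.0690 × 1.1420 × 1.0760 = 1.31357865.
Compound inflation: 0.9869 × 1.0256 × 1.0099 = 1.02218507.
Deflate: 1.31357865 / 1.02218507 = 1.28506930.
Annualized real rate = 1.28506930^(1/3) − 1 = 8.7199% → 8.720%.

8.720%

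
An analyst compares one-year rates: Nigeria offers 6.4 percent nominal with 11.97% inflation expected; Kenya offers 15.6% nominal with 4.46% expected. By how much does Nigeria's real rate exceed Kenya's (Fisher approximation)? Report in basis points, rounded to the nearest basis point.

-1671 basis points

Nigeria: 6.4% − 11.97% = -5.570%
Kenya: 15.6% − 4.46% = 11.140%
Differential = -16.710% → -1671 basis points.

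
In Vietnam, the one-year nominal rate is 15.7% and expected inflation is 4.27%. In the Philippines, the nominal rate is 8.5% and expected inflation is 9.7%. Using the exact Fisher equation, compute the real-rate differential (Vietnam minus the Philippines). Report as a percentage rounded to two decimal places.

12.06%

Vietnam: (1 + 0.1570)/(1 + 0.0427) − 1 = 10.9619%
The Philippines: (1 + 0.0850)/(1 + 0.0970) − 1 = -1.0939%
Differential = 10.9619% − (-1.0939%) = 12.0558% → 12.06%.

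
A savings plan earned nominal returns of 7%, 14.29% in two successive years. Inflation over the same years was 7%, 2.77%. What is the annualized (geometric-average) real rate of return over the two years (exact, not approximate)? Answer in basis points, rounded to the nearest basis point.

546 basis points

Nominal growth factor = 1.0700 × 1.1429 = 1.22290300
Price-level growth factor = 1.0700 × 1.0277 = 1.09963900
Real growth factor = 1.22290300 / 1.09963900 = 1.11209497
Annualized real rate = 1.11209497^(1/2) − 1 = 5.4559% → 546 basis points.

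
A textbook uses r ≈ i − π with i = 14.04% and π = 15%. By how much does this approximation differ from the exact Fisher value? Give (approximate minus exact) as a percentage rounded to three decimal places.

-0.125%

Approximate: r ≈ 14.040% − 15.000% = -0.9600%
Exact: (1 + 0.1404)/(1 + 0.1500) − 1 = -0.8348%
Error = -0.9600% − (-0.8348%) = -0.1252% → -0.125%.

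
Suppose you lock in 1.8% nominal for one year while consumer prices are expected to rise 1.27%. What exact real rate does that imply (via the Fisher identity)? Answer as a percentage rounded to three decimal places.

By the Fisher identity, 1 + r = (1 + i)/(1 + π).
1 + r = 1.01800 / 1.01270 = 1.005234
r = 1.005234 − 1 = 0.5234%, i.e. 0.523%.

0.523%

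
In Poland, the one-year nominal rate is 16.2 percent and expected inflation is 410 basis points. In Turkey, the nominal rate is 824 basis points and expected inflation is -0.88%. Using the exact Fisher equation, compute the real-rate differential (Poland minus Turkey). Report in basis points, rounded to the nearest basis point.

Poland: (1 + 0.1620)/(1 + 0.0410) − 1 = 11.6234%
Turkey: (1 + 0.0824)/(1 − 0.0088) − 1 = 9.2010%
Differential = 11.6234% − 9.2010% = 2.4225% → 242 basis points.

242 basis points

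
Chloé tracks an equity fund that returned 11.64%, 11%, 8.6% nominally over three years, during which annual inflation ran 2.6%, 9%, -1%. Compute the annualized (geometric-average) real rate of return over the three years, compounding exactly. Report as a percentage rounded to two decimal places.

Nominal growth factor = 1.1164 × 1.1100 × 1.0860 = 1.34577554
Price-level growth factor = 1.0260 × 1.0900 × 0.9900 = 1.10715660
Real growth factor = 1.34577554 / 1.10715660 = 1.21552411
Annualized real rate = 1.21552411^(1/3) − 1 = 6.7221% → 6.72%.

6.72%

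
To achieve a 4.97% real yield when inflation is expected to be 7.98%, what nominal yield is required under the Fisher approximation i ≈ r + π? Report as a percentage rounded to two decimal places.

i ≈ r + π = 4.97% + 7.98% = 12.95%.

12.95%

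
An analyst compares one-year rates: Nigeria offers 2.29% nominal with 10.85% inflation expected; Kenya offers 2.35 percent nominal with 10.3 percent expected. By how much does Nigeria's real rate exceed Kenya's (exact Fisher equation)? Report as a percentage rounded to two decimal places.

Nigeria: (1 + 0.0229)/(1 + 0.1085) − 1 = -7.7221%
Kenya: (1 + 0.0235)/(1 + 0.1030) − 1 = -7.2076%
Differential = -7.7221% − (-7.2076%) = -0.5145% → -0.51%.

-0.51%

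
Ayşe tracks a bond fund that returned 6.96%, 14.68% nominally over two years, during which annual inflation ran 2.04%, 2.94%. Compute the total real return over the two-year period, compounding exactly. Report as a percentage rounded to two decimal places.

16.78%

Compound the nominal returns: 1.0696 × 1.1468 = 1.226617.
Compound inflation: 1.0204 × 1.0294 = 1.050400.
Deflate: 1.226617 / 1.050400 = 1.167762.
Total real return = 1.167762 − 1 → 16.78%.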